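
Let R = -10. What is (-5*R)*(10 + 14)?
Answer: 1200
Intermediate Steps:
(-5*R)*(10 + 14) = (-5*(-10))*(10 + 14) = 50*24 = 1200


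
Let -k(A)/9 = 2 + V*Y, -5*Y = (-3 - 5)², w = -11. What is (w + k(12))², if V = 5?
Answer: 299209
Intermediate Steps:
Y = -64/5 (Y = -(-3 - 5)²/5 = -⅕*(-8)² = -⅕*64 = -64/5 ≈ -12.800)
k(A) = 558 (k(A) = -9*(2 + 5*(-64/5)) = -9*(2 - 64) = -9*(-62) = 558)
(w + k(12))² = (-11 + 558)² = 547² = 299209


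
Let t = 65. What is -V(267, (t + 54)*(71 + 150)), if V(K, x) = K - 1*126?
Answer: -141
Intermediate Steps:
V(K, x) = -126 + K (V(K, x) = K - 126 = -126 + K)
-V(267, (t + 54)*(71 + 150)) = -(-126 + 267) = -1*141 = -141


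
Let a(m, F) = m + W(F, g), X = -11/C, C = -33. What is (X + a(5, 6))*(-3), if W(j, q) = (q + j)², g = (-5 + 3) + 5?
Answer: -259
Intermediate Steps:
g = 3 (g = -2 + 5 = 3)
W(j, q) = (j + q)²
X = ⅓ (X = -11/(-33) = -11*(-1/33) = ⅓ ≈ 0.33333)
a(m, F) = m + (3 + F)² (a(m, F) = m + (F + 3)² = m + (3 + F)²)
(X + a(5, 6))*(-3) = (⅓ + (5 + (3 + 6)²))*(-3) = (⅓ + (5 + 9²))*(-3) = (⅓ + (5 + 81))*(-3) = (⅓ + 86)*(-3) = (259/3)*(-3) = -259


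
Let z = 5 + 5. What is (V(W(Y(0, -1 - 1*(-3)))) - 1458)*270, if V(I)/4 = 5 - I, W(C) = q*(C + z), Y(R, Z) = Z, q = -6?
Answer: -310500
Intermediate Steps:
z = 10
W(C) = -60 - 6*C (W(C) = -6*(C + 10) = -6*(10 + C) = -60 - 6*C)
V(I) = 20 - 4*I (V(I) = 4*(5 - I) = 20 - 4*I)
(V(W(Y(0, -1 - 1*(-3)))) - 1458)*270 = ((20 - 4*(-60 - 6*(-1 - 1*(-3)))) - 1458)*270 = ((20 - 4*(-60 - 6*(-1 + 3))) - 1458)*270 = ((20 - 4*(-60 - 6*2)) - 1458)*270 = ((20 - 4*(-60 - 12)) - 1458)*270 = ((20 - 4*(-72)) - 1458)*270 = ((20 + 288) - 1458)*270 = (308 - 1458)*270 = -1150*270 = -310500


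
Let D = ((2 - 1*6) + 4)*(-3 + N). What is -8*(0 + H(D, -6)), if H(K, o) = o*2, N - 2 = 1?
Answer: 96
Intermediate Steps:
N = 3 (N = 2 + 1 = 3)
D = 0 (D = ((2 - 1*6) + 4)*(-3 + 3) = ((2 - 6) + 4)*0 = (-4 + 4)*0 = 0*0 = 0)
H(K, o) = 2*o
-8*(0 + H(D, -6)) = -8*(0 + 2*(-6)) = -8*(0 - 12) = -8*(-12) = 96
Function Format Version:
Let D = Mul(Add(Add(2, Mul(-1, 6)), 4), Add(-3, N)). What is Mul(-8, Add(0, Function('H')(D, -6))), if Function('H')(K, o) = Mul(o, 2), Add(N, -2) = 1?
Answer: 96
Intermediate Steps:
N = 3 (N = Add(2, 1) = 3)
D = 0 (D = Mul(Add(Add(2, Mul(-1, 6)), 4), Add(-3, 3)) = Mul(Add(Add(2, -6), 4), 0) = Mul(Add(-4, 4), 0) = Mul(0, 0) = 0)
Function('H')(K, o) = Mul(2, o)
Mul(-8, Add(0, Function('H')(D, -6))) = Mul(-8, Add(0, Mul(2, -6))) = Mul(-8, Add(0, -12)) = Mul(-8, -12) = 96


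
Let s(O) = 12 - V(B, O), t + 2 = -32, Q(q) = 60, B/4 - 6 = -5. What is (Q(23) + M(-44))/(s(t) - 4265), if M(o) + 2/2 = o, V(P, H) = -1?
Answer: -15/4252 ≈ -0.0035278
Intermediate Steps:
B = 4 (B = 24 + 4*(-5) = 24 - 20 = 4)
M(o) = -1 + o
t = -34 (t = -2 - 32 = -34)
s(O) = 13 (s(O) = 12 - 1*(-1) = 12 + 1 = 13)
(Q(23) + M(-44))/(s(t) - 4265) = (60 + (-1 - 44))/(13 - 4265) = (60 - 45)/(-4252) = 15*(-1/4252) = -15/4252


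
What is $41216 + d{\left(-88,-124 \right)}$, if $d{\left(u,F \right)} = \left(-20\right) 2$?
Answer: $41176$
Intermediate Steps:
$d{\left(u,F \right)} = -40$
$41216 + d{\left(-88,-124 \right)} = 41216 - 40 = 41176$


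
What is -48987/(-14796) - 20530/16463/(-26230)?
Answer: 235045445039/70991946156 ≈ 3.3109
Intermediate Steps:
-48987/(-14796) - 20530/16463/(-26230) = -48987*(-1/14796) - 20530*1/16463*(-1/26230) = 5443/1644 - 20530/16463*(-1/26230) = 5443/1644 + 2053/43182449 = 235045445039/70991946156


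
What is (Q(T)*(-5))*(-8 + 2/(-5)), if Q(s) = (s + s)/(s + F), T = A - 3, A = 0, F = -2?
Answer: 252/5 ≈ 50.400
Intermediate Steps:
T = -3 (T = 0 - 3 = -3)
Q(s) = 2*s/(-2 + s) (Q(s) = (s + s)/(s - 2) = (2*s)/(-2 + s) = 2*s/(-2 + s))
(Q(T)*(-5))*(-8 + 2/(-5)) = ((2*(-3)/(-2 - 3))*(-5))*(-8 + 2/(-5)) = ((2*(-3)/(-5))*(-5))*(-8 + 2*(-⅕)) = ((2*(-3)*(-⅕))*(-5))*(-8 - ⅖) = ((6/5)*(-5))*(-42/5) = -6*(-42/5) = 252/5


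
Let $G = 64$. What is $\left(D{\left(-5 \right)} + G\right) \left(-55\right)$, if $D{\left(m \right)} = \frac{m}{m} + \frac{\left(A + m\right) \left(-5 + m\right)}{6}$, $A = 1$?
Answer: $- \frac{11825}{3} \approx -3941.7$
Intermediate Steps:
$D{\left(m \right)} = 1 + \frac{\left(1 + m\right) \left(-5 + m\right)}{6}$ ($D{\left(m \right)} = \frac{m}{m} + \frac{\left(1 + m\right) \left(-5 + m\right)}{6} = 1 + \left(1 + m\right) \left(-5 + m\right) \frac{1}{6} = 1 + \frac{\left(1 + m\right) \left(-5 + m\right)}{6}$)
$\left(D{\left(-5 \right)} + G\right) \left(-55\right) = \left(\left(\frac{1}{6} - - \frac{10}{3} + \frac{\left(-5\right)^{2}}{6}\right) + 64\right) \left(-55\right) = \left(\left(\frac{1}{6} + \frac{10}{3} + \frac{1}{6} \cdot 25\right) + 64\right) \left(-55\right) = \left(\left(\frac{1}{6} + \frac{10}{3} + \frac{25}{6}\right) + 64\right) \left(-55\right) = \left(\frac{23}{3} + 64\right) \left(-55\right) = \frac{215}{3} \left(-55\right) = - \frac{11825}{3}$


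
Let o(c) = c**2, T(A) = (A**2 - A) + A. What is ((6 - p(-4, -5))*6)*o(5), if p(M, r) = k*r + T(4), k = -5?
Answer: -5250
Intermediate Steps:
T(A) = A**2
p(M, r) = 16 - 5*r (p(M, r) = -5*r + 4**2 = -5*r + 16 = 16 - 5*r)
((6 - p(-4, -5))*6)*o(5) = ((6 - (16 - 5*(-5)))*6)*5**2 = ((6 - (16 + 25))*6)*25 = ((6 - 1*41)*6)*25 = ((6 - 41)*6)*25 = -35*6*25 = -210*25 = -5250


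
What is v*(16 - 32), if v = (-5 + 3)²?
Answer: -64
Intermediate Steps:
v = 4 (v = (-2)² = 4)
v*(16 - 32) = 4*(16 - 32) = 4*(-16) = -64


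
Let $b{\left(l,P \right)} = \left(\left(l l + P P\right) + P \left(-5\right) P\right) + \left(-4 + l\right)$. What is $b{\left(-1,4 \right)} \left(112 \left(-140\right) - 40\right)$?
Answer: $1068960$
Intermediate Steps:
$b{\left(l,P \right)} = -4 + l + l^{2} - 4 P^{2}$ ($b{\left(l,P \right)} = \left(\left(l^{2} + P^{2}\right) + - 5 P P\right) + \left(-4 + l\right) = \left(\left(P^{2} + l^{2}\right) - 5 P^{2}\right) + \left(-4 + l\right) = \left(l^{2} - 4 P^{2}\right) + \left(-4 + l\right) = -4 + l + l^{2} - 4 P^{2}$)
$b{\left(-1,4 \right)} \left(112 \left(-140\right) - 40\right) = \left(-4 - 1 + \left(-1\right)^{2} - 4 \cdot 4^{2}\right) \left(112 \left(-140\right) - 40\right) = \left(-4 - 1 + 1 - 64\right) \left(-15680 - 40\right) = \left(-4 - 1 + 1 - 64\right) \left(-15720\right) = \left(-68\right) \left(-15720\right) = 1068960$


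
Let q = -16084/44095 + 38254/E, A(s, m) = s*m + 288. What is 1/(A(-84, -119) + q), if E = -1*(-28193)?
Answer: 1243170335/12785997079058 ≈ 9.7229e-5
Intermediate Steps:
A(s, m) = 288 + m*s (A(s, m) = m*s + 288 = 288 + m*s)
E = 28193
q = 1233353918/1243170335 (q = -16084/44095 + 38254/28193 = 1233353918/1243170335 ≈ 0.99210)
1/(A(-84, -119) + q) = 1/((288 - 119*(-84)) + 1233353918/1243170335) = 1/((288 + 9996) + 1233353918/1243170335) = 1/(10284 + 1233353918/1243170335) = 1/(12785997079058/1243170335) = 1243170335/12785997079058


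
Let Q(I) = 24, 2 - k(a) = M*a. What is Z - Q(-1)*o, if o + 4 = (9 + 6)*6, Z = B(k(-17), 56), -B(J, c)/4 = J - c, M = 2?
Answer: -1984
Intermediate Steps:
k(a) = 2 - 2*a
B(J, c) = -4*J + 4*c (B(J, c) = -4*(J - c) = -4*J + 4*c)
Z = 80 (Z = -4*(2 - 2*(-17)) + 4*56 = -4*(2 + 34) + 224 = -4*36 + 224 = -144 + 224 = 80)
o = 86 (o = -4 + (9 + 6)*6 = -4 + 15*6 = -4 + 90 = 86)
Z - Q(-1)*o = 80 - 24*86 = 80 - 1*2064 = 80 - 2064 = -1984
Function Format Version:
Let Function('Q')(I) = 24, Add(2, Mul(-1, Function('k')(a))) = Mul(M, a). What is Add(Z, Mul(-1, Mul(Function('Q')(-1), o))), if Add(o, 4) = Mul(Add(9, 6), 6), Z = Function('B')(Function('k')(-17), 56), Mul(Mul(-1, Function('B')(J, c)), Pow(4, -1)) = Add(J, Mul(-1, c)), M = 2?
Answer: -1984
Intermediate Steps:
Function('k')(a) = Add(2, Mul(-2, a)) (Function('k')(a) = Add(2, Mul(-1, Mul(2, a))) = Add(2, Mul(-2, a)))
Function('B')(J, c) = Add(Mul(-4, J), Mul(4, c)) (Function('B')(J, c) = Mul(-4, Add(J, Mul(-1, c))) = Add(Mul(-4, J), Mul(4, c)))
Z = 80 (Z = Add(Mul(-4, Add(2, Mul(-2, -17))), Mul(4, 56)) = Add(Mul(-4, Add(2, 34)), 224) = Add(Mul(-4, 36), 224) = Add(-144, 224) = 80)
o = 86 (o = Add(-4, Mul(Add(9, 6), 6)) = Add(-4, Mul(15, 6)) = Add(-4, 90) = 86)
Add(Z, Mul(-1, Mul(Function('Q')(-1), o))) = Add(80, Mul(-1, Mul(24, 86))) = Add(80, Mul(-1, 2064)) = Add(80, -2064) = -1984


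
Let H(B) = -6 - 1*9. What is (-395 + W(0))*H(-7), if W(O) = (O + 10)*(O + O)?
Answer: 5925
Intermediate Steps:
H(B) = -15 (H(B) = -6 - 9 = -15)
W(O) = 2*O*(10 + O) (W(O) = (10 + O)*(2*O) = 2*O*(10 + O))
(-395 + W(0))*H(-7) = (-395 + 2*0*(10 + 0))*(-15) = (-395 + 2*0*10)*(-15) = (-395 + 0)*(-15) = -395*(-15) = 5925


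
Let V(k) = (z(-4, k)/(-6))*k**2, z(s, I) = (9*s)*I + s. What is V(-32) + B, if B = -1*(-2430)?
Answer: -580486/3 ≈ -1.9350e+5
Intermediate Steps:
B = 2430
z(s, I) = s + 9*I*s (z(s, I) = 9*I*s + s = s + 9*I*s)
V(k) = k**2*(2/3 + 6*k) (V(k) = (-4*(1 + 9*k)/(-6))*k**2 = ((-4 - 36*k)*(-1/6))*k**2 = (2/3 + 6*k)*k**2 = k**2*(2/3 + 6*k))
V(-32) + B = (-32)**2*(2/3 + 6*(-32)) + 2430 = 1024*(2/3 - 192) + 2430 = 1024*(-574/3) + 2430 = -587776/3 + 2430 = -580486/3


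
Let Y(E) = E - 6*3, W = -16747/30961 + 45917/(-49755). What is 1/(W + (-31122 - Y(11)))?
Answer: -1540464555/47933809512047 ≈ -3.2137e-5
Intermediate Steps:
W = -2254883222/1540464555 (W = -16747*1/30961 + 45917*(-1/49755) = -16747/30961 - 45917/49755 = -2254883222/1540464555 ≈ -1.4638)
Y(E) = -18 + E (Y(E) = E - 18 = -18 + E)
1/(W + (-31122 - Y(11))) = 1/(-2254883222/1540464555 + (-31122 - (-18 + 11))) = 1/(-2254883222/1540464555 + (-31122 - 1*(-7))) = 1/(-2254883222/1540464555 + (-31122 + 7)) = 1/(-2254883222/1540464555 - 31115) = 1/(-47933809512047/1540464555) = -1540464555/47933809512047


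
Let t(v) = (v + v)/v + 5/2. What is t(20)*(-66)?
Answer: -297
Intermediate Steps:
t(v) = 9/2 (t(v) = (2*v)/v + 5*(½) = 2 + 5/2 = 9/2)
t(20)*(-66) = (9/2)*(-66) = -297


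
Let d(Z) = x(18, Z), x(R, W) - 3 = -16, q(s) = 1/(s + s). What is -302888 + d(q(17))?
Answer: -302901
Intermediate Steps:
q(s) = 1/(2*s)
x(R, W) = -13 (x(R, W) = 3 - 16 = -13)
d(Z) = -13
-302888 + d(q(17)) = -302888 - 13 = -302901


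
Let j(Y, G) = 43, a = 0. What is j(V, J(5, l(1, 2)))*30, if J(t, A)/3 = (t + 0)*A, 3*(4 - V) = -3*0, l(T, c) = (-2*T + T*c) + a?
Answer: 1290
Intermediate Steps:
l(T, c) = -2*T + T*c (l(T, c) = (-2*T + T*c) + 0 = -2*T + T*c)
V = 4 (V = 4 - (-1)*0 = 4 - 1/3*0 = 4 + 0 = 4)
J(t, A) = 3*A*t (J(t, A) = 3*((t + 0)*A) = 3*(t*A) = 3*(A*t) = 3*A*t)
j(V, J(5, l(1, 2)))*30 = 43*30 = 1290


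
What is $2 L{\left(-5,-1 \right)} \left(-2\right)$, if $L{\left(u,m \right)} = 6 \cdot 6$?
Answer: $-144$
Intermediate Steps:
$L{\left(u,m \right)} = 36$
$2 L{\left(-5,-1 \right)} \left(-2\right) = 2 \cdot 36 \left(-2\right) = 72 \left(-2\right) = -144$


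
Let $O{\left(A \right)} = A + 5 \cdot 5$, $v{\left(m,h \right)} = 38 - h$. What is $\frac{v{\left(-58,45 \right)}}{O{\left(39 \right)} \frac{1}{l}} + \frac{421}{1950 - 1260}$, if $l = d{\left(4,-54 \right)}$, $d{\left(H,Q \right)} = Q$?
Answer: $\frac{71941}{11040} \approx 6.5164$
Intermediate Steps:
$l = -54$
$O{\left(A \right)} = 25 + A$ ($O{\left(A \right)} = A + 25 = 25 + A$)
$\frac{v{\left(-58,45 \right)}}{O{\left(39 \right)} \frac{1}{l}} + \frac{421}{1950 - 1260} = \frac{38 - 45}{\left(25 + 39\right) \frac{1}{-54}} + \frac{421}{1950 - 1260} = \frac{38 - 45}{64 \left(- \frac{1}{54}\right)} + \frac{421}{690} = - \frac{7}{- \frac{32}{27}} + 421 \cdot \frac{1}{690} = \left(-7\right) \left(- \frac{27}{32}\right) + \frac{421}{690} = \frac{189}{32} + \frac{421}{690} = \frac{71941}{11040}$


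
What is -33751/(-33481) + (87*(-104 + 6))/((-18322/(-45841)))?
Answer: -6542553954112/306719441 ≈ -21331.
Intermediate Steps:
-33751/(-33481) + (87*(-104 + 6))/((-18322/(-45841))) = -33751*(-1/33481) + (87*(-98))/((-18322*(-1/45841))) = 33751/33481 - 8526/18322/45841 = 33751/33481 - 8526*45841/18322 = 33751/33481 - 195420183/9161 = -6542553954112/306719441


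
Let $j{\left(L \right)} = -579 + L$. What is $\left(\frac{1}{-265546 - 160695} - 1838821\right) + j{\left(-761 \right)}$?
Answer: $- \frac{784352064802}{426241} \approx -1.8402 \cdot 10^{6}$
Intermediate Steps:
$\left(\frac{1}{-265546 - 160695} - 1838821\right) + j{\left(-761 \right)} = \left(\frac{1}{-265546 - 160695} - 1838821\right) - 1340 = \left(\frac{1}{-426241} - 1838821\right) - 1340 = \left(- \frac{1}{426241} - 1838821\right) - 1340 = - \frac{783780901862}{426241} - 1340 = - \frac{784352064802}{426241}$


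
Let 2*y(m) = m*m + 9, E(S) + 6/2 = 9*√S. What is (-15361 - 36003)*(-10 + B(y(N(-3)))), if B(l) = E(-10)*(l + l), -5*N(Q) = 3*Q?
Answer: 59993152/25 - 141456456*I*√10/25 ≈ 2.3997e+6 - 1.7893e+7*I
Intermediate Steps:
E(S) = -3 + 9*√S
N(Q) = -3*Q/5
y(m) = 9/2 + m²/2 (y(m) = (m*m + 9)/2 = (m² + 9)/2 = (9 + m²)/2 = 9/2 + m²/2)
B(l) = 2*l*(-3 + 9*I*√10) (B(l) = (-3 + 9*√(-10))*(l + l) = (-3 + 9*(I*√10))*(2*l) = (-3 + 9*I*√10)*(2*l) = 2*l*(-3 + 9*I*√10))
(-15361 - 36003)*(-10 + B(y(N(-3)))) = (-15361 - 36003)*(-10 + 6*(9/2 + (-⅗*(-3))²/2)*(-1 + 3*I*√10)) = -51364*(-10 + 6*(9/2 + (9/5)²/2)*(-1 + 3*I*√10)) = -51364*(-10 + 6*(9/2 + (½)*(81/25))*(-1 + 3*I*√10)) = -51364*(-10 + 6*(9/2 + 81/50)*(-1 + 3*I*√10)) = -51364*(-10 + 6*(153/25)*(-1 + 3*I*√10)) = -51364*(-10 + (-918/25 + 2754*I*√10/25)) = -51364*(-1168/25 + 2754*I*√10/25) = 59993152/25 - 141456456*I*√10/25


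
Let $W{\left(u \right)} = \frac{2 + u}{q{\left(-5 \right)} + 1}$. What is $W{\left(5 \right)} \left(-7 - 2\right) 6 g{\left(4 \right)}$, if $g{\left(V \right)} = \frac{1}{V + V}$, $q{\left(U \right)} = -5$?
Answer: $\frac{189}{16} \approx 11.813$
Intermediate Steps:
$g{\left(V \right)} = \frac{1}{2 V}$
$W{\left(u \right)} = - \frac{1}{2} - \frac{u}{4}$ ($W{\left(u \right)} = \frac{2 + u}{-5 + 1} = \frac{2 + u}{-4} = \left(2 + u\right) \left(- \frac{1}{4}\right) = - \frac{1}{2} - \frac{u}{4}$)
$W{\left(5 \right)} \left(-7 - 2\right) 6 g{\left(4 \right)} = \left(- \frac{1}{2} - \frac{5}{4}\right) \left(-7 - 2\right) 6 \frac{1}{2 \cdot 4} = \left(- \frac{1}{2} - \frac{5}{4}\right) \left(\left(-9\right) 6\right) \frac{1}{2} \cdot \frac{1}{4} = \left(- \frac{7}{4}\right) \left(-54\right) \frac{1}{8} = \frac{189}{2} \cdot \frac{1}{8} = \frac{189}{16}$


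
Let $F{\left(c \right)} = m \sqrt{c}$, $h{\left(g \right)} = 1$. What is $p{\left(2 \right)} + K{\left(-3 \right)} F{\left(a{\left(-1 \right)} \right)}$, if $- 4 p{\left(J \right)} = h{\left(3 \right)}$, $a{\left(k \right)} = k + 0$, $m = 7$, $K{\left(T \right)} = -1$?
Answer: $- \frac{1}{4} - 7 i \approx -0.25 - 7.0 i$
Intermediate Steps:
$a{\left(k \right)} = k$
$F{\left(c \right)} = 7 \sqrt{c}$
$p{\left(J \right)} = - \frac{1}{4}$ ($p{\left(J \right)} = \left(- \frac{1}{4}\right) 1 = - \frac{1}{4}$)
$p{\left(2 \right)} + K{\left(-3 \right)} F{\left(a{\left(-1 \right)} \right)} = - \frac{1}{4} - 7 \sqrt{-1} = - \frac{1}{4} - 7 i$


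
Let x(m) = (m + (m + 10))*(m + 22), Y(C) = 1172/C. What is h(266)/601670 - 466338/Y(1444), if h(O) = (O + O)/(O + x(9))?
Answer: -4102243055591863/7139717055 ≈ -5.7457e+5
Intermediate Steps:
x(m) = (10 + 2*m)*(22 + m) (x(m) = (m + (10 + m))*(22 + m) = (10 + 2*m)*(22 + m))
h(O) = 2*O/(868 + O) (h(O) = (O + O)/(O + (220 + 2*9² + 54*9)) = (2*O)/(O + (220 + 2*81 + 486)) = (2*O)/(O + (220 + 162 + 486)) = (2*O)/(O + 868) = (2*O)/(868 + O) = 2*O/(868 + O))
h(266)/601670 - 466338/Y(1444) = (2*266/(868 + 266))/601670 - 466338/(1172/1444) = (2*266/1134)*(1/601670) - 466338/(1172*(1/1444)) = (2*266*(1/1134))*(1/601670) - 466338/293/361 = (38/81)*(1/601670) - 466338*361/293 = 19/24367635 - 168348018/293 = -4102243055591863/7139717055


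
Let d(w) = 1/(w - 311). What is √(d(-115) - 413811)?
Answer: I*√75096765462/426 ≈ 643.28*I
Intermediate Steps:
d(w) = 1/(-311 + w)
√(d(-115) - 413811) = √(1/(-311 - 115) - 413811) = √(1/(-426) - 413811) = √(-1/426 - 413811) = √(-176283487/426) = I*√75096765462/426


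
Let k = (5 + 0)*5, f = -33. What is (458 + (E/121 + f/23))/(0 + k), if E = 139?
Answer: 1273818/69575 ≈ 18.309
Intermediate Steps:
k = 25 (k = 5*5 = 25)
(458 + (E/121 + f/23))/(0 + k) = (458 + (139/121 - 33/23))/(0 + 25) = (458 + (139*(1/121) - 33*1/23))/25 = (458 + (139/121 - 33/23))*(1/25) = (458 - 796/2783)*(1/25) = (1273818/2783)*(1/25) = 1273818/69575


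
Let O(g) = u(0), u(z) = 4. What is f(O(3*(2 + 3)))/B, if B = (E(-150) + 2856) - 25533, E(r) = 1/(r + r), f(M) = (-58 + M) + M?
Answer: 15000/6803101 ≈ 0.0022049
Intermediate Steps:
O(g) = 4
f(M) = -58 + 2*M
E(r) = 1/(2*r)
B = -6803101/300 (B = ((½)/(-150) + 2856) - 25533 = ((½)*(-1/150) + 2856) - 25533 = (-1/300 + 2856) - 25533 = 856799/300 - 25533 = -6803101/300 ≈ -22677.)
f(O(3*(2 + 3)))/B = (-58 + 2*4)/(-6803101/300) = (-58 + 8)*(-300/6803101) = -50*(-300/6803101) = 15000/6803101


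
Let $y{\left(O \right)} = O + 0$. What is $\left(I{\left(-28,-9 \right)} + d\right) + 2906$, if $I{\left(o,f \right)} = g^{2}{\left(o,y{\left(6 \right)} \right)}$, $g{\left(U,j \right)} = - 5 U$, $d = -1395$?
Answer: $21111$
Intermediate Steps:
$y{\left(O \right)} = O$
$I{\left(o,f \right)} = 25 o^{2}$ ($I{\left(o,f \right)} = \left(- 5 o\right)^{2} = 25 o^{2}$)
$\left(I{\left(-28,-9 \right)} + d\right) + 2906 = \left(25 \left(-28\right)^{2} - 1395\right) + 2906 = \left(25 \cdot 784 - 1395\right) + 2906 = \left(19600 - 1395\right) + 2906 = 18205 + 2906 = 21111$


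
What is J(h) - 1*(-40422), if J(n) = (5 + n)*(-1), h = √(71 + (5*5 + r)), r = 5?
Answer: 40417 - √101 ≈ 40407.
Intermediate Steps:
h = √101 (h = √(71 + (5*5 + 5)) = √(71 + (25 + 5)) = √(71 + 30) = √101 ≈ 10.050)
J(n) = -5 - n
J(h) - 1*(-40422) = (-5 - √101) - 1*(-40422) = (-5 - √101) + 40422 = 40417 - √101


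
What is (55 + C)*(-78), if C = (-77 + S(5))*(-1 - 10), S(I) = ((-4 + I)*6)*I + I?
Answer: -40326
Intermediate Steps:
S(I) = I + I*(-24 + 6*I) (S(I) = (-24 + 6*I)*I + I = I*(-24 + 6*I) + I = I + I*(-24 + 6*I))
C = 462 (C = (-77 + 5*(-23 + 6*5))*(-1 - 10) = (-77 + 5*(-23 + 30))*(-11) = (-77 + 5*7)*(-11) = (-77 + 35)*(-11) = -42*(-11) = 462)
(55 + C)*(-78) = (55 + 462)*(-78) = 517*(-78) = -40326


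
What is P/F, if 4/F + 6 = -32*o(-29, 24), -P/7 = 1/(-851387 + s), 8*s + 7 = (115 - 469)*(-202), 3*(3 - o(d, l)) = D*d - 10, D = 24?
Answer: -320572/20218785 ≈ -0.015855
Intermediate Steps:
o(d, l) = 19/3 - 8*d (o(d, l) = 3 - (24*d - 10)/3 = 3 - (-10 + 24*d)/3 = 3 + (10/3 - 8*d) = 19/3 - 8*d)
s = 71501/8 (s = -7/8 + ((115 - 469)*(-202))/8 = -7/8 + (-354*(-202))/8 = -7/8 + (⅛)*71508 = -7/8 + 17877/2 = 71501/8 ≈ 8937.6)
P = 56/6739595 (P = -7/(-851387 + 71501/8) = -7/(-6739595/8) = -7*(-8/6739595) = 56/6739595 ≈ 8.3091e-6)
F = -6/11449 (F = 4/(-6 - 32*(19/3 - 8*(-29))) = 4/(-6 - 32*(19/3 + 232)) = 4/(-6 - 32*715/3) = 4/(-6 - 22880/3) = 4/(-22898/3) = 4*(-3/22898) = -6/11449 ≈ -0.00052406)
P/F = 56/(6739595*(-6/11449)) = (56/6739595)*(-11449/6) = -320572/20218785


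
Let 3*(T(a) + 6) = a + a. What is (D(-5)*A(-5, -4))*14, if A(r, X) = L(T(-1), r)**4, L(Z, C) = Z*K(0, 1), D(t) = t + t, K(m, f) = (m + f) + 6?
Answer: -53782400000/81 ≈ -6.6398e+8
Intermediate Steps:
T(a) = -6 + 2*a/3 (T(a) = -6 + (a + a)/3 = -6 + (2*a)/3 = -6 + 2*a/3)
K(m, f) = 6 + f + m (K(m, f) = (f + m) + 6 = 6 + f + m)
D(t) = 2*t
L(Z, C) = 7*Z (L(Z, C) = Z*(6 + 1 + 0) = Z*7 = 7*Z)
A(r, X) = 384160000/81 (A(r, X) = (7*(-6 + (2/3)*(-1)))**4 = (7*(-6 - 2/3))**4 = (7*(-20/3))**4 = (-140/3)**4 = 384160000/81)
(D(-5)*A(-5, -4))*14 = ((2*(-5))*(384160000/81))*14 = -10*384160000/81*14 = -3841600000/81*14 = -53782400000/81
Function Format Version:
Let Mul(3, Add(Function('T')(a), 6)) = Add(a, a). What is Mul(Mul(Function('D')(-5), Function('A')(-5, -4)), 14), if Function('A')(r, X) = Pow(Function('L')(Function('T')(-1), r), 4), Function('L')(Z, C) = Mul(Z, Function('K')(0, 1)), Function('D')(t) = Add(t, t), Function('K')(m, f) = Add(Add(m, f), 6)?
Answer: Rational(-53782400000, 81) ≈ -6.6398e+8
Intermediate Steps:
Function('T')(a) = Add(-6, Mul(Rational(2, 3), a)) (Function('T')(a) = Add(-6, Mul(Rational(1, 3), Add(a, a))) = Add(-6, Mul(Rational(1, 3), Mul(2, a))) = Add(-6, Mul(Rational(2, 3), a)))
Function('K')(m, f) = Add(6, f, m) (Function('K')(m, f) = Add(Add(f, m), 6) = Add(6, f, m))
Function('D')(t) = Mul(2, t)
Function('L')(Z, C) = Mul(7, Z) (Function('L')(Z, C) = Mul(Z, Add(6, 1, 0)) = Mul(Z, 7) = Mul(7, Z))
Function('A')(r, X) = Rational(384160000, 81) (Function('A')(r, X) = Pow(Mul(7, Add(-6, Mul(Rational(2, 3), -1))), 4) = Pow(Mul(7, Add(-6, Rational(-2, 3))), 4) = Pow(Mul(7, Rational(-20, 3)), 4) = Pow(Rational(-140, 3), 4) = Rational(384160000, 81))
Mul(Mul(Function('D')(-5), Function('A')(-5, -4)), 14) = Mul(Mul(Mul(2, -5), Rational(384160000, 81)), 14) = Mul(Mul(-10, Rational(384160000, 81)), 14) = Mul(Rational(-3841600000, 81), 14) = Rational(-53782400000, 81)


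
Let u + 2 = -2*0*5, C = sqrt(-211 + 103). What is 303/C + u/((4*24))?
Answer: -1/48 - 101*I*sqrt(3)/6 ≈ -0.020833 - 29.156*I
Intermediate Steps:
C = 6*I*sqrt(3) (C = sqrt(-108) = 6*I*sqrt(3) ≈ 10.392*I)
u = -2 (u = -2 - 2*0*5 = -2 + 0*5 = -2 + 0 = -2)
303/C + u/((4*24)) = 303/((6*I*sqrt(3))) - 2/(4*24) = 303*(-I*sqrt(3)/18) - 2/96 = -101*I*sqrt(3)/6 - 2*1/96 = -101*I*sqrt(3)/6 - 1/48 = -1/48 - 101*I*sqrt(3)/6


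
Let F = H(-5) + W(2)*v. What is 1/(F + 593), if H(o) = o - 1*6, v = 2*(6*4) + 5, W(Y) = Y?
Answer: 1/688 ≈ 0.0014535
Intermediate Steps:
v = 53 (v = 2*24 + 5 = 48 + 5 = 53)
H(o) = -6 + o (H(o) = o - 6 = -6 + o)
F = 95 (F = (-6 - 5) + 2*53 = -11 + 106 = 95)
1/(F + 593) = 1/(95 + 593) = 1/688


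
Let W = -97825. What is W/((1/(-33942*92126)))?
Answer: 305892973194900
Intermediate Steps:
W/((1/(-33942*92126))) = -97825/(1/(-33942*92126)) = -97825/((-1/33942*1/92126)) = -97825/(-1/3126940692) = -97825*(-3126940692) = 305892973194900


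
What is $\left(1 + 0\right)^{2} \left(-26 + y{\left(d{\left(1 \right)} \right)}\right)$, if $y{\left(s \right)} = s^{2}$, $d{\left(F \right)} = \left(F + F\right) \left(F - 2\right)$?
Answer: $-22$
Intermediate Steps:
$d{\left(F \right)} = 2 F \left(-2 + F\right)$
$\left(1 + 0\right)^{2} \left(-26 + y{\left(d{\left(1 \right)} \right)}\right) = \left(1 + 0\right)^{2} \left(-26 + \left(2 \cdot 1 \left(-2 + 1\right)\right)^{2}\right) = 1^{2} \left(-26 + \left(2 \cdot 1 \left(-1\right)\right)^{2}\right) = 1 \left(-26 + \left(-2\right)^{2}\right) = 1 \left(-26 + 4\right) = 1 \left(-22\right) = -22$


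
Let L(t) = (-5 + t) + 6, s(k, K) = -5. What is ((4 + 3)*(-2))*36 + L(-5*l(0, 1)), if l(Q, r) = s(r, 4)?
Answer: -478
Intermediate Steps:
l(Q, r) = -5
L(t) = 1 + t
((4 + 3)*(-2))*36 + L(-5*l(0, 1)) = ((4 + 3)*(-2))*36 + (1 - 5*(-5)) = (7*(-2))*36 + (1 + 25) = -14*36 + 26 = -504 + 26 = -478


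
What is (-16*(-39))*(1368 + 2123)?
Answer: 2178384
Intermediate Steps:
(-16*(-39))*(1368 + 2123) = 624*3491 = 2178384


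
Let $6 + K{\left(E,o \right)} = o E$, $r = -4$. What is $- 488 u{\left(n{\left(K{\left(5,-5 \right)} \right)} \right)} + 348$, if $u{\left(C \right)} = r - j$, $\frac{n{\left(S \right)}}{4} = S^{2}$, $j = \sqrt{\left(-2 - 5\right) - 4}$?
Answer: $2300 + 488 i \sqrt{11} \approx 2300.0 + 1618.5 i$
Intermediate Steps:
$K{\left(E,o \right)} = -6 + E o$ ($K{\left(E,o \right)} = -6 + o E = -6 + E o$)
$j = i \sqrt{11}$ ($j = \sqrt{\left(-2 - 5\right) - 4} = \sqrt{-7 - 4} = \sqrt{-11} = i \sqrt{11} \approx 3.3166 i$)
$n{\left(S \right)} = 4 S^{2}$
$u{\left(C \right)} = -4 - i \sqrt{11}$
$- 488 u{\left(n{\left(K{\left(5,-5 \right)} \right)} \right)} + 348 = - 488 \left(-4 - i \sqrt{11}\right) + 348 = \left(1952 + 488 i \sqrt{11}\right) + 348 = 2300 + 488 i \sqrt{11}$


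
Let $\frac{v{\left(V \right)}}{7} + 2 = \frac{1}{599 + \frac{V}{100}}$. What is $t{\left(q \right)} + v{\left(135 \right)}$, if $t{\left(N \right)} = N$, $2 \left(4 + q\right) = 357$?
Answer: $\frac{3854527}{24014} \approx 160.51$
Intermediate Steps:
$v{\left(V \right)} = -14 + \frac{7}{599 + \frac{V}{100}}$
$q = \frac{349}{2}$ ($q = -4 + \frac{1}{2} \cdot 357 = -4 + \frac{357}{2} = \frac{349}{2} \approx 174.5$)
$t{\left(q \right)} + v{\left(135 \right)} = \frac{349}{2} + \frac{14 \left(-59850 - 135\right)}{59900 + 135} = \frac{349}{2} + \frac{14 \left(-59850 - 135\right)}{60035} = \frac{349}{2} + 14 \cdot \frac{1}{60035} \left(-59985\right) = \frac{349}{2} - \frac{167958}{12007} = \frac{3854527}{24014}$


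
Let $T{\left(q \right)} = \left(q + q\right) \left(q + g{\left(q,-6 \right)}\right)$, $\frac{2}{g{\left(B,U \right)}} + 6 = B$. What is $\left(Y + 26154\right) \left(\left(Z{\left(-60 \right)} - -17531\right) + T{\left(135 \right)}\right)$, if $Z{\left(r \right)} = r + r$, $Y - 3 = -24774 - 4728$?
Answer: $- \frac{7747699035}{43} \approx -1.8018 \cdot 10^{8}$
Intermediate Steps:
$Y = -29499$ ($Y = 3 - 29502 = -29499$)
$Z{\left(r \right)} = 2 r$
$g{\left(B,U \right)} = \frac{2}{-6 + B}$
$T{\left(q \right)} = 2 q \left(q + \frac{2}{-6 + q}\right)$ ($T{\left(q \right)} = \left(q + q\right) \left(q + \frac{2}{-6 + q}\right) = 2 q \left(q + \frac{2}{-6 + q}\right)$)
$\left(Y + 26154\right) \left(\left(Z{\left(-60 \right)} - -17531\right) + T{\left(135 \right)}\right) = \left(-29499 + 26154\right) \left(\left(2 \left(-60\right) - -17531\right) + 2 \cdot 135 \frac{1}{-6 + 135} \left(2 + 135 \left(-6 + 135\right)\right)\right) = - 3345 \left(\left(-120 + 17531\right) + 2 \cdot 135 \cdot \frac{1}{129} \left(2 + 135 \cdot 129\right)\right) = - 3345 \left(17411 + 2 \cdot 135 \cdot \frac{1}{129} \left(2 + 17415\right)\right) = - 3345 \left(17411 + 2 \cdot 135 \cdot \frac{1}{129} \cdot 17417\right) = - 3345 \left(17411 + \frac{1567530}{43}\right) = \left(-3345\right) \frac{2316203}{43} = - \frac{7747699035}{43}$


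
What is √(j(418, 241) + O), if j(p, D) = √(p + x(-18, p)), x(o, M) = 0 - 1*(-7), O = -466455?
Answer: √(-466455 + 5*√17) ≈ 682.96*I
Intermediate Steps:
x(o, M) = 7 (x(o, M) = 0 + 7 = 7)
j(p, D) = √(7 + p) (j(p, D) = √(p + 7) = √(7 + p))
√(j(418, 241) + O) = √(√(7 + 418) - 466455) = √(√425 - 466455) = √(5*√17 - 466455) = √(-466455 + 5*√17)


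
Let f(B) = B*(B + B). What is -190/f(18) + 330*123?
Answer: 13151065/324 ≈ 40590.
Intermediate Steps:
f(B) = 2*B**2 (f(B) = B*(2*B) = 2*B**2)
-190/f(18) + 330*123 = -190/(2*18**2) + 330*123 = -190/(2*324) + 40590 = -190/648 + 40590 = -190*1/648 + 40590 = -95/324 + 40590 = 13151065/324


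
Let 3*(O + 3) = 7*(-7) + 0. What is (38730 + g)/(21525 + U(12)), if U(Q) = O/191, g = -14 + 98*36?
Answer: 24205812/12333767 ≈ 1.9626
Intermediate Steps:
O = -58/3 (O = -3 + (7*(-7) + 0)/3 = -3 + (-49 + 0)/3 = -3 + (⅓)*(-49) = -3 - 49/3 = -58/3 ≈ -19.333)
g = 3514 (g = -14 + 3528 = 3514)
U(Q) = -58/573 (U(Q) = -58/3/191 = -58/3*1/191 = -58/573)
(38730 + g)/(21525 + U(12)) = (38730 + 3514)/(21525 - 58/573) = 42244/(12333767/573) = 42244*(573/12333767) = 24205812/12333767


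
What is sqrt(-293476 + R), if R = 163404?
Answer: 2*I*sqrt(32518) ≈ 360.65*I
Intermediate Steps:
sqrt(-293476 + R) = sqrt(-293476 + 163404) = sqrt(-130072) = 2*I*sqrt(32518)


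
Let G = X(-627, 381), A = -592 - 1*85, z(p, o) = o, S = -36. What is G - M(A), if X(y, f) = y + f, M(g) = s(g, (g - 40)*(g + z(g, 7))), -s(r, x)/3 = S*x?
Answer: -51882366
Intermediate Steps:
s(r, x) = 108*x (s(r, x) = -(-108)*x = 108*x)
A = -677 (A = -592 - 85 = -677)
M(g) = 108*(-40 + g)*(7 + g) (M(g) = 108*((g - 40)*(g + 7)) = 108*((-40 + g)*(7 + g)) = 108*(-40 + g)*(7 + g))
X(y, f) = f + y
G = -246 (G = 381 - 627 = -246)
G - M(A) = -246 - (-30240 - 3564*(-677) + 108*(-677)²) = -246 - (-30240 + 2412828 + 108*458329) = -246 - (-30240 + 2412828 + 49499532) = -246 - 1*51882120 = -246 - 51882120 = -51882366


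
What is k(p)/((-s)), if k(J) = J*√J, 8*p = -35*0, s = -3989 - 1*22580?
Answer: 0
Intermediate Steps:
s = -26569 (s = -3989 - 22580 = -26569)
p = 0 (p = (-35*0)/8 = (⅛)*0 = 0)
k(J) = J^(3/2)
k(p)/((-s)) = 0^(3/2)/((-1*(-26569))) = 0/26569 = 0*(1/26569) = 0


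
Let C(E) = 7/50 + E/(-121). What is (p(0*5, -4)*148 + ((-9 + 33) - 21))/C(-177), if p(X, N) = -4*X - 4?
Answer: -3563450/9697 ≈ -367.48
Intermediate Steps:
p(X, N) = -4 - 4*X
C(E) = 7/50 - E/121 (C(E) = 7*(1/50) + E*(-1/121) = 7/50 - E/121)
(p(0*5, -4)*148 + ((-9 + 33) - 21))/C(-177) = ((-4 - 0*5)*148 + ((-9 + 33) - 21))/(7/50 - 1/121*(-177)) = ((-4 - 4*0)*148 + (24 - 21))/(7/50 + 177/121) = ((-4 + 0)*148 + 3)/(9697/6050) = (-4*148 + 3)*(6050/9697) = (-592 + 3)*(6050/9697) = -589*6050/9697 = -3563450/9697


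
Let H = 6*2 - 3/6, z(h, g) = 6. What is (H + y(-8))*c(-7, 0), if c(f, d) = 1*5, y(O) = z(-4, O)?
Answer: 175/2 ≈ 87.500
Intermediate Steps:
y(O) = 6
c(f, d) = 5
H = 23/2 (H = 12 - 3*1/6 = 12 - 1/2 = 23/2 ≈ 11.500)
(H + y(-8))*c(-7, 0) = (23/2 + 6)*5 = (35/2)*5 = 175/2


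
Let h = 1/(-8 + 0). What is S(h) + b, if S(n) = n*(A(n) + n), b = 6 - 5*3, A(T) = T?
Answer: -287/32 ≈ -8.9688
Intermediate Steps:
h = -⅛ (h = 1/(-8) = -⅛ ≈ -0.12500)
b = -9 (b = 6 - 15 = -9)
S(n) = 2*n² (S(n) = n*(n + n) = n*(2*n) = 2*n²)
S(h) + b = 2*(-⅛)² - 9 = 2*(1/64) - 9 = 1/32 - 9 = -287/32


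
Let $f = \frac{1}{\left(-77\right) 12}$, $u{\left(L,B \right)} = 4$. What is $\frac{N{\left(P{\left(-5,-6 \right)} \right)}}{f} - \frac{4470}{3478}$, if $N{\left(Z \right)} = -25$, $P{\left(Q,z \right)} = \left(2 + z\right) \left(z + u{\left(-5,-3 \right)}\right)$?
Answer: $\frac{40168665}{1739} \approx 23099.0$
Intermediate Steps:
$P{\left(Q,z \right)} = \left(2 + z\right) \left(4 + z\right)$ ($P{\left(Q,z \right)} = \left(2 + z\right) \left(z + 4\right) = \left(2 + z\right) \left(4 + z\right)$)
$f = - \frac{1}{924}$ ($f = \frac{1}{-924} = - \frac{1}{924} \approx -0.0010823$)
$\frac{N{\left(P{\left(-5,-6 \right)} \right)}}{f} - \frac{4470}{3478} = - \frac{25}{- \frac{1}{924}} - \frac{4470}{3478} = \left(-25\right) \left(-924\right) - \frac{2235}{1739} = 23100 - \frac{2235}{1739} = \frac{40168665}{1739}$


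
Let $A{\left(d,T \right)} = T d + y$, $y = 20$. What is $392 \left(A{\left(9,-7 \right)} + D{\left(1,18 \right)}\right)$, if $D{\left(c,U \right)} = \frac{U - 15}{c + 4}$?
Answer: $- \frac{83104}{5} \approx -16621.0$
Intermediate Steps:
$A{\left(d,T \right)} = 20 + T d$ ($A{\left(d,T \right)} = T d + 20 = 20 + T d$)
$D{\left(c,U \right)} = \frac{-15 + U}{4 + c}$
$392 \left(A{\left(9,-7 \right)} + D{\left(1,18 \right)}\right) = 392 \left(\left(20 - 63\right) + \frac{-15 + 18}{4 + 1}\right) = 392 \left(\left(20 - 63\right) + \frac{1}{5} \cdot 3\right) = 392 \left(-43 + \frac{1}{5} \cdot 3\right) = 392 \left(-43 + \frac{3}{5}\right) = 392 \left(- \frac{212}{5}\right) = - \frac{83104}{5}$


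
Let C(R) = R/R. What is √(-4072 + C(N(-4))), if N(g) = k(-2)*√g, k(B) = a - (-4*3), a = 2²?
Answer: I*√4071 ≈ 63.804*I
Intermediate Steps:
a = 4
k(B) = 16 (k(B) = 4 - (-4*3) = 4 - (-12) = 4 - 1*(-12) = 4 + 12 = 16)
N(g) = 16*√g
C(R) = 1
√(-4072 + C(N(-4))) = √(-4072 + 1) = √(-4071) = I*√4071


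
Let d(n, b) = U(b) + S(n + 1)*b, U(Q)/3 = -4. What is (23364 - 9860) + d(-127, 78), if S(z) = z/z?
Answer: 13570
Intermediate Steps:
U(Q) = -12 (U(Q) = 3*(-4) = -12)
S(z) = 1
d(n, b) = -12 + b (d(n, b) = -12 + 1*b = -12 + b)
(23364 - 9860) + d(-127, 78) = (23364 - 9860) + (-12 + 78) = 13504 + 66 = 13570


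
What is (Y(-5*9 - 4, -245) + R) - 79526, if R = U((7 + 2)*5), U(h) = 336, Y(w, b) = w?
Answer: -79239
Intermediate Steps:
R = 336
(Y(-5*9 - 4, -245) + R) - 79526 = ((-5*9 - 4) + 336) - 79526 = ((-45 - 4) + 336) - 79526 = (-49 + 336) - 79526 = 287 - 79526 = -79239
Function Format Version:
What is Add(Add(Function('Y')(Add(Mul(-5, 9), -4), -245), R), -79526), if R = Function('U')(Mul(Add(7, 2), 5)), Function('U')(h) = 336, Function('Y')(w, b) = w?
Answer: -79239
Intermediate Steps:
R = 336
Add(Add(Function('Y')(Add(Mul(-5, 9), -4), -245), R), -79526) = Add(Add(Add(Mul(-5, 9), -4), 336), -79526) = Add(Add(Add(-45, -4), 336), -79526) = Add(Add(-49, 336), -79526) = Add(287, -79526) = -79239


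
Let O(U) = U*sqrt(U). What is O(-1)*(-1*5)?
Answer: 5*I ≈ 5.0*I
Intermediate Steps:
O(U) = U**(3/2)
O(-1)*(-1*5) = (-1)**(3/2)*(-1*5) = -I*(-5) = 5*I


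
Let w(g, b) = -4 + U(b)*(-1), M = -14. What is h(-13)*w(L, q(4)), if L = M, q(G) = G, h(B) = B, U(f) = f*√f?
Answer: 156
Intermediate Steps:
U(f) = f^(3/2)
L = -14
w(g, b) = -4 - b^(3/2) (w(g, b) = -4 + b^(3/2)*(-1) = -4 - b^(3/2))
h(-13)*w(L, q(4)) = -13*(-4 - 4^(3/2)) = -13*(-4 - 1*8) = -13*(-4 - 8) = -13*(-12) = 156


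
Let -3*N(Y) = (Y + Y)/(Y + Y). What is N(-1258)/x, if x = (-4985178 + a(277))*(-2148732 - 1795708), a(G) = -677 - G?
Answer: -1/59002495518240 ≈ -1.6948e-14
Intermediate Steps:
N(Y) = -⅓ (N(Y) = -(Y + Y)/(3*(Y + Y)) = -2*Y/(3*(2*Y)) = -2*Y*1/(2*Y)/3 = -⅓*1 = -⅓)
x = 19667498506080 (x = (-4985178 + (-677 - 1*277))*(-2148732 - 1795708) = (-4985178 + (-677 - 277))*(-3944440) = (-4985178 - 954)*(-3944440) = -4986132*(-3944440) = 19667498506080)
N(-1258)/x = -⅓/19667498506080 = -⅓*1/19667498506080 = -1/59002495518240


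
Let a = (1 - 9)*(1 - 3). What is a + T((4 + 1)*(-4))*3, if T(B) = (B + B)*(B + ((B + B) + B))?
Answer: 9616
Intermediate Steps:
T(B) = 8*B² (T(B) = (2*B)*(B + (2*B + B)) = (2*B)*(B + 3*B) = (2*B)*(4*B) = 8*B²)
a = 16 (a = -8*(-2) = 16)
a + T((4 + 1)*(-4))*3 = 16 + (8*((4 + 1)*(-4))²)*3 = 16 + (8*(5*(-4))²)*3 = 16 + (8*(-20)²)*3 = 16 + (8*400)*3 = 16 + 3200*3 = 16 + 9600 = 9616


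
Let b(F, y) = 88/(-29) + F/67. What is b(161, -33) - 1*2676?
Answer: -5200695/1943 ≈ -2676.6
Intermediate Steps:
b(F, y) = -88/29 + F/67 (b(F, y) = 88*(-1/29) + F*(1/67) = -88/29 + F/67)
b(161, -33) - 1*2676 = (-88/29 + (1/67)*161) - 1*2676 = (-88/29 + 161/67) - 2676 = -1227/1943 - 2676 = -5200695/1943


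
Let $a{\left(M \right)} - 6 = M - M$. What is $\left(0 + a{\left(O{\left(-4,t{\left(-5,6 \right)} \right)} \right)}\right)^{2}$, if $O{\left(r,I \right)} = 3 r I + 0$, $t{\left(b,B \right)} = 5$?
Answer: $36$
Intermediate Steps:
$O{\left(r,I \right)} = 3 I r$ ($O{\left(r,I \right)} = 3 I r + 0 = 3 I r$)
$a{\left(M \right)} = 6$ ($a{\left(M \right)} = 6 + \left(M - M\right) = 6 + 0 = 6$)
$\left(0 + a{\left(O{\left(-4,t{\left(-5,6 \right)} \right)} \right)}\right)^{2} = \left(0 + 6\right)^{2} = 6^{2} = 36$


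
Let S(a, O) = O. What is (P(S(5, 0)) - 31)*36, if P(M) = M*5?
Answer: -1116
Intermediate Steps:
P(M) = 5*M
(P(S(5, 0)) - 31)*36 = (5*0 - 31)*36 = (0 - 31)*36 = -31*36 = -1116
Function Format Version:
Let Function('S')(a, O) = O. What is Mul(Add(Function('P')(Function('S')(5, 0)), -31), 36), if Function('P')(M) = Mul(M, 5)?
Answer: -1116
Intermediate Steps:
Function('P')(M) = Mul(5, M)
Mul(Add(Function('P')(Function('S')(5, 0)), -31), 36) = Mul(Add(Mul(5, 0), -31), 36) = Mul(Add(0, -31), 36) = Mul(-31, 36) = -1116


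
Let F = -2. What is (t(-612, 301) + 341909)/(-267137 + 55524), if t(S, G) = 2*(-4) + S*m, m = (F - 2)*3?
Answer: -349245/211613 ≈ -1.6504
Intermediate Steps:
m = -12 (m = (-2 - 2)*3 = -4*3 = -12)
t(S, G) = -8 - 12*S (t(S, G) = 2*(-4) + S*(-12) = -8 - 12*S)
(t(-612, 301) + 341909)/(-267137 + 55524) = ((-8 - 12*(-612)) + 341909)/(-267137 + 55524) = ((-8 + 7344) + 341909)/(-211613) = (7336 + 341909)*(-1/211613) = 349245*(-1/211613) = -349245/211613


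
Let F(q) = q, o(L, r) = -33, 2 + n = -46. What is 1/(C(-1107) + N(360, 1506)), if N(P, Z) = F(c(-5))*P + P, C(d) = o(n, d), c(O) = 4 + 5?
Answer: 1/3567 ≈ 0.00028035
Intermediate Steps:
n = -48 (n = -2 - 46 = -48)
c(O) = 9
C(d) = -33
N(P, Z) = 10*P (N(P, Z) = 9*P + P = 10*P)
1/(C(-1107) + N(360, 1506)) = 1/(-33 + 10*360) = 1/(-33 + 3600) = 1/3567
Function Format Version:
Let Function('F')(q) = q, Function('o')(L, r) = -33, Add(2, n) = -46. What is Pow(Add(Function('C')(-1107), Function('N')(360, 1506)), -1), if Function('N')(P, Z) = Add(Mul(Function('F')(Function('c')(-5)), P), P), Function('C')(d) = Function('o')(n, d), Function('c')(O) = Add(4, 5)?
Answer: Rational(1, 3567) ≈ 0.00028035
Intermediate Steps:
n = -48 (n = Add(-2, -46) = -48)
Function('c')(O) = 9
Function('C')(d) = -33
Function('N')(P, Z) = Mul(10, P) (Function('N')(P, Z) = Add(Mul(9, P), P) = Mul(10, P))
Pow(Add(Function('C')(-1107), Function('N')(360, 1506)), -1) = Pow(Add(-33, Mul(10, 360)), -1) = Pow(Add(-33, 3600), -1) = Pow(3567, -1) = Rational(1, 3567)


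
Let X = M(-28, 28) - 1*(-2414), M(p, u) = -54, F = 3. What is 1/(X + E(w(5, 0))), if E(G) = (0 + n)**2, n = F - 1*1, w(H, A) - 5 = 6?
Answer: 1/2364 ≈ 0.00042301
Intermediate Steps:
w(H, A) = 11 (w(H, A) = 5 + 6 = 11)
n = 2 (n = 3 - 1*1 = 3 - 1 = 2)
E(G) = 4 (E(G) = (0 + 2)**2 = 2**2 = 4)
X = 2360 (X = -54 - 1*(-2414) = -54 + 2414 = 2360)
1/(X + E(w(5, 0))) = 1/(2360 + 4) = 1/2364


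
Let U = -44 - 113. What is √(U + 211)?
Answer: 3*√6 ≈ 7.3485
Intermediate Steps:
U = -157
√(U + 211) = √(-157 + 211) = √54 = 3*√6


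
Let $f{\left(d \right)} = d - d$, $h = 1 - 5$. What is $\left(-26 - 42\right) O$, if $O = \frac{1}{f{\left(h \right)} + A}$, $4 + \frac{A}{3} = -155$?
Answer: $\frac{68}{477} \approx 0.14256$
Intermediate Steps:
$h = -4$
$A = -477$ ($A = -12 + 3 \left(-155\right) = -12 - 465 = -477$)
$f{\left(d \right)} = 0$
$O = - \frac{1}{477}$ ($O = \frac{1}{0 - 477} = \frac{1}{-477} = - \frac{1}{477} \approx -0.0020964$)
$\left(-26 - 42\right) O = \left(-26 - 42\right) \left(- \frac{1}{477}\right) = \left(-68\right) \left(- \frac{1}{477}\right) = \frac{68}{477}$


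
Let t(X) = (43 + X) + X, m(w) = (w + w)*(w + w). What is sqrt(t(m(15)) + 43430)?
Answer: sqrt(45273) ≈ 212.77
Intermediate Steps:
m(w) = 4*w**2 (m(w) = (2*w)*(2*w) = 4*w**2)
t(X) = 43 + 2*X
sqrt(t(m(15)) + 43430) = sqrt((43 + 2*(4*15**2)) + 43430) = sqrt((43 + 2*(4*225)) + 43430) = sqrt((43 + 2*900) + 43430) = sqrt((43 + 1800) + 43430) = sqrt(1843 + 43430) = sqrt(45273)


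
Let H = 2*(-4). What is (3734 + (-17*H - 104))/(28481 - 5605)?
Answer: 269/1634 ≈ 0.16463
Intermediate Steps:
H = -8
(3734 + (-17*H - 104))/(28481 - 5605) = (3734 + (-17*(-8) - 104))/(28481 - 5605) = (3734 + (136 - 104))/22876 = (3734 + 32)*(1/22876) = 3766*(1/22876) = 269/1634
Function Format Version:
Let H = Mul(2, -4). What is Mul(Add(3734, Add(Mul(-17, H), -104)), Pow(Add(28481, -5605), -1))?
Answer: Rational(269, 1634) ≈ 0.16463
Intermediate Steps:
H = -8
Mul(Add(3734, Add(Mul(-17, H), -104)), Pow(Add(28481, -5605), -1)) = Mul(Add(3734, Add(Mul(-17, -8), -104)), Pow(Add(28481, -5605), -1)) = Mul(Add(3734, Add(136, -104)), Pow(22876, -1)) = Mul(Add(3734, 32), Rational(1, 22876)) = Mul(3766, Rational(1, 22876)) = Rational(269, 1634)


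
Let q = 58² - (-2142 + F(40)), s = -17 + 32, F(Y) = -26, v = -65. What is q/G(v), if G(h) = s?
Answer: 1844/5 ≈ 368.80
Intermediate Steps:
s = 15
G(h) = 15
q = 5532 (q = 58² - (-2142 - 26) = 3364 - 1*(-2168) = 3364 + 2168 = 5532)
q/G(v) = 5532/15 = 5532*(1/15) = 1844/5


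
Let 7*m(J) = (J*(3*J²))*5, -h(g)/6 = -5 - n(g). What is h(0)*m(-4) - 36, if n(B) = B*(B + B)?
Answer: -29052/7 ≈ -4150.3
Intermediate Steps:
n(B) = 2*B² (n(B) = B*(2*B) = 2*B²)
h(g) = 30 + 12*g² (h(g) = -6*(-5 - 2*g²) = 30 + 12*g²)
m(J) = 15*J³/7 (m(J) = ((J*(3*J²))*5)/7 = ((3*J³)*5)/7 = (15*J³)/7 = 15*J³/7)
h(0)*m(-4) - 36 = (30 + 12*0²)*((15/7)*(-4)³) - 36 = (30 + 12*0)*((15/7)*(-64)) - 36 = (30 + 0)*(-960/7) - 36 = 30*(-960/7) - 36 = -28800/7 - 36 = -29052/7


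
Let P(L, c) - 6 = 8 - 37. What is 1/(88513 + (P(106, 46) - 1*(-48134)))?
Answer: 1/136624 ≈ 7.3194e-6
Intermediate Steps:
P(L, c) = -23 (P(L, c) = 6 + (8 - 37) = 6 - 29 = -23)
1/(88513 + (P(106, 46) - 1*(-48134))) = 1/(88513 + (-23 - 1*(-48134))) = 1/(88513 + (-23 + 48134)) = 1/(88513 + 48111) = 1/136624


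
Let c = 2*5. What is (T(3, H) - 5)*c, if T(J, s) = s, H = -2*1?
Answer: -70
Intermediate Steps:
H = -2
c = 10
(T(3, H) - 5)*c = (-2 - 5)*10 = -7*10 = -70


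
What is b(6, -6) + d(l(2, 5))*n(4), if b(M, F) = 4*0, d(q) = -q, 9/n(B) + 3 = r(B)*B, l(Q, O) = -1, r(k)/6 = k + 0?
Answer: 3/31 ≈ 0.096774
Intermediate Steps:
r(k) = 6*k (r(k) = 6*(k + 0) = 6*k)
n(B) = 9/(-3 + 6*B**2) (n(B) = 9/(-3 + (6*B)*B) = 9/(-3 + 6*B**2))
b(M, F) = 0
b(6, -6) + d(l(2, 5))*n(4) = 0 + (-1*(-1))*(3/(-1 + 2*4**2)) = 0 + 1*(3/(-1 + 2*16)) = 0 + 1*(3/(-1 + 32)) = 0 + 1*(3/31) = 0 + 3/31 = 3/31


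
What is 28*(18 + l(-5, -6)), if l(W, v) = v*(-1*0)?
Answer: 504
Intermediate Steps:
l(W, v) = 0 (l(W, v) = v*0 = 0)
28*(18 + l(-5, -6)) = 28*(18 + 0) = 28*18 = 504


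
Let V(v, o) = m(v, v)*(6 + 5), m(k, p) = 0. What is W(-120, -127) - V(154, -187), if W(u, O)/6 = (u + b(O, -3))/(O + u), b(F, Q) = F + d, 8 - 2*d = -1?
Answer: 1455/247 ≈ 5.8907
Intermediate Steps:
d = 9/2 (d = 4 - 1/2*(-1) = 4 + 1/2 = 9/2 ≈ 4.5000)
b(F, Q) = 9/2 + F (b(F, Q) = F + 9/2 = 9/2 + F)
V(v, o) = 0 (V(v, o) = 0*(6 + 5) = 0*11 = 0)
W(u, O) = 6*(9/2 + O + u)/(O + u) (W(u, O) = 6*((u + (9/2 + O))/(O + u)) = 6*((9/2 + O + u)/(O + u)) = 6*(9/2 + O + u)/(O + u))
W(-120, -127) - V(154, -187) = 3*(9 + 2*(-127) + 2*(-120))/(-127 - 120) - 1*0 = 3*(9 - 254 - 240)/(-247) + 0 = 3*(-1/247)*(-485) + 0 = 1455/247 + 0 = 1455/247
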